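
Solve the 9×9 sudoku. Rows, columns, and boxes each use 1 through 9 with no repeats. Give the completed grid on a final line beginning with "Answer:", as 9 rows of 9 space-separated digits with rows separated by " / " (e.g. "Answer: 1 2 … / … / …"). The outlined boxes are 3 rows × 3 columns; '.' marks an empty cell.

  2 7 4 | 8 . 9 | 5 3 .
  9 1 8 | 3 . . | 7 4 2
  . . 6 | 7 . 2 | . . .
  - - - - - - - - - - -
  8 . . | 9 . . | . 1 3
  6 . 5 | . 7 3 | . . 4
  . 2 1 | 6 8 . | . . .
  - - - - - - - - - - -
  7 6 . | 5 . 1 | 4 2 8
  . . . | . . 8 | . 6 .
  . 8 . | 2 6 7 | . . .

Step 1. [r6c7∈{9}] r6c7 has the single candidate 9 ⇒ r6c7=9.
Step 2. [r9c1∈{1,3,4,5}] 4 has one home in row 9: r9c1 ⇒ r9c1=4.
Step 3. [r3c5∈{1,4,5}] row 3 places 4 nowhere but r3c5 ⇒ r3c5=4.
Step 4. [r8c1∈{1,3,5}] across col 1, 1 lands solely at r8c1 ⇒ r8c1=1.
Step 5. [r8c2∈{3,5,9}] box 7 places 5 nowhere but r8c2. So r8c2=5.
Step 6. [r8c7∈{3}] only 3 remains possible at r8c7, so r8c7=3.
Step 7. [r8c5∈{9}] r8c5 has the single candidate 9. So r8c5=9.
Step 8. [r7c3∈{3,9}] across row 7, 9 lands solely at r7c3, so r7c3=9.
Step 9. [r9c7∈{1}] nothing but 1 survives at r9c7. So r9c7=1.
Step 10. [r3c9∈{1,9}] 1 has one home in row 3: r3c9. So r3c9=1.
Step 11. [r5c8∈{8}] r5c8 has the single candidate 8 ⇒ r5c8=8.
Step 12. [r6c8∈{5,7}] r6c8 is the only open cell in col 8 admitting 7. So r6c8=7.
Step 13. [r9c8∈{5,9}] across col 8, 5 lands solely at r9c8 ⇒ r9c8=5.
Step 14. [r6c6∈{4,5}] across row 6, 4 lands solely at r6c6. So r6c6=4.
Step 15. [r4c5∈{2,5}] in col 5, 2 fits only at r4c5, so r4c5=2.
Step 16. [r6c1∈{3}] r6c1's peers cover all but 3, so r6c1=3.
Step 17. [r2c5∈{5}] r2c5 has the single candidate 5, so r2c5=5.
Step 18. [r9c9∈{9}] only 9 remains possible at r9c9, so r9c9=9.
Step 19. [r3c1∈{5}] only 5 remains possible at r3c1. So r3c1=5.
Step 20. [r4c2∈{4}] r4c2's peers cover all but 4, so r4c2=4.
Step 21. [r3c8∈{9}] r3c8's peers cover all but 9, so r3c8=9.
Step 22. [r4c7∈{6}] r4c7's peers cover all but 6, so r4c7=6.
Step 23. [r8c3∈{2}] r8c3 is down to just 2, so r8c3=2.
Step 24. [r9c3∈{3}] r9c3's peers cover all but 3 ⇒ r9c3=3.
Step 25. [r7c5∈{3}] r7c5 has the single candidate 3, so r7c5=3.
Step 26. [r5c7∈{2}] nothing but 2 survives at r5c7. So r5c7=2.
Step 27. [r6c9∈{5}] nothing but 5 survives at r6c9 ⇒ r6c9=5.
Step 28. [r4c3∈{7}] r4c3 has the single candidate 7 ⇒ r4c3=7.
Step 29. [r2c6∈{6}] nothing but 6 survives at r2c6 ⇒ r2c6=6.
Step 30. [r3c2∈{3}] nothing but 3 survives at r3c2. So r3c2=3.
Step 31. [r3c7∈{8}] r3c7's peers cover all but 8. So r3c7=8.
Step 32. [r4c6∈{5}] r4c6's peers cover all but 5 ⇒ r4c6=5.
Step 33. [r1c9∈{6}] nothing but 6 survives at r1c9 ⇒ r1c9=6.
Step 34. [r5c4∈{1}] nothing but 1 survives at r5c4. So r5c4=1.
Step 35. [r8c4∈{4}] r8c4's peers cover all but 4. So r8c4=4.
Step 36. [r1c5∈{1}] r1c5 is down to just 1 ⇒ r1c5=1.
Step 37. [r5c2∈{9}] r5c2 has the single candidate 9. So r5c2=9.
Step 38. [r8c9∈{7}] r8c9 has the single candidate 7 ⇒ r8c9=7.

Answer: 2 7 4 8 1 9 5 3 6 / 9 1 8 3 5 6 7 4 2 / 5 3 6 7 4 2 8 9 1 / 8 4 7 9 2 5 6 1 3 / 6 9 5 1 7 3 2 8 4 / 3 2 1 6 8 4 9 7 5 / 7 6 9 5 3 1 4 2 8 / 1 5 2 4 9 8 3 6 7 / 4 8 3 2 6 7 1 5 9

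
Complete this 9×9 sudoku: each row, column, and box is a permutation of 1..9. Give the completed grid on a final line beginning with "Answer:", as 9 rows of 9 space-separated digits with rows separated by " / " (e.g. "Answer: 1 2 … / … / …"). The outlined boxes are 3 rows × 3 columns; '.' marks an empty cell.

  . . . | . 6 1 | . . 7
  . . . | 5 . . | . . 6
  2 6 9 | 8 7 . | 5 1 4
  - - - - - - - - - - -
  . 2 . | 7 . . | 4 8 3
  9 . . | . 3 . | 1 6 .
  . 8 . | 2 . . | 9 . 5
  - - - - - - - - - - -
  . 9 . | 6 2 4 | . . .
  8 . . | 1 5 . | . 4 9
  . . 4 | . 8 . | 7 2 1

Step 1. [r9c1∈{3,5,6}] in row 9, 6 fits only at r9c1 ⇒ r9c1=6.
Step 2. [r2c2∈{1,3,4,7}] across col 2, 1 lands solely at r2c2. So r2c2=1.
Step 3. [r9c2∈{3,5}] r9c2 is the only open cell in row 9 admitting 5, so r9c2=5.
Step 4. [r3c6∈{3}] r3c6 has the single candidate 3 ⇒ r3c6=3.
Step 5. [r5c4∈{4}] r5c4 has the single candidate 4 ⇒ r5c4=4.
Step 6. [r6c1∈{1,3,4,7}] row 6 places 4 nowhere but r6c1, so r6c1=4.
Step 7. [r6c3∈{1,3,6,7}] r6c3 is the only open cell in row 6 admitting 3. So r6c3=3.
Step 8. [r1c4∈{9}] r1c4's peers cover all but 9 ⇒ r1c4=9.
Step 9. [r1c8∈{3}] r1c8 has the single candidate 3, so r1c8=3.
Step 10. [r4c3∈{1,5,6}] in col 3, 6 fits only at r4c3, so r4c3=6.
Step 11. [r8c2∈{3,7}] 3 has one home in col 2: r8c2 ⇒ r8c2=3.
Step 12. [r4c1∈{1,5}] 1 has one home in box 4: r4c1 ⇒ r4c1=1.
Step 13. [r7c1∈{7}] r7c1 is down to just 7 ⇒ r7c1=7.
Step 14. [r5c3∈{5,7}] in box 4, 5 fits only at r5c3. So r5c3=5.
Step 15. [r1c3∈{8}] r1c3 is down to just 8. So r1c3=8.
Step 16. [r2c7∈{2,8}] row 2 places 8 nowhere but r2c7 ⇒ r2c7=8.
Step 17. [r9c6∈{9}] r9c6 has the single candidate 9. So r9c6=9.
Step 18. [r6c5∈{1}] r6c5 is down to just 1, so r6c5=1.
Step 19. [r8c6∈{7}] nothing but 7 survives at r8c6. So r8c6=7.
Step 20. [r5c6∈{8}] r5c6 is down to just 8 ⇒ r5c6=8.
Step 21. [r2c1∈{3}] only 3 remains possible at r2c1, so r2c1=3.
Step 22. [r8c7∈{6}] r8c7's peers cover all but 6 ⇒ r8c7=6.
Step 23. [r1c7∈{2}] r1c7 is down to just 2, so r1c7=2.
Step 24. [r7c7∈{3}] r7c7 is down to just 3 ⇒ r7c7=3.
Step 25. [r6c6∈{6}] r6c6's peers cover all but 6 ⇒ r6c6=6.
Step 26. [r2c6∈{2}] r2c6 is down to just 2. So r2c6=2.
Step 27. [r9c4∈{3}] nothing but 3 survives at r9c4. So r9c4=3.
Step 28. [r1c2∈{4}] r1c2's peers cover all but 4, so r1c2=4.
Step 29. [r4c6∈{5}] only 5 remains possible at r4c6. So r4c6=5.
Step 30. [r1c1∈{5}] only 5 remains possible at r1c1. So r1c1=5.
Step 31. [r7c3∈{1}] r7c3's peers cover all but 1, so r7c3=1.
Step 32. [r2c3∈{7}] r2c3 has the single candidate 7. So r2c3=7.
Step 33. [r7c8∈{5}] r7c8 has the single candidate 5. So r7c8=5.
Step 34. [r8c3∈{2}] r8c3 is down to just 2. So r8c3=2.
Step 35. [r4c5∈{9}] r4c5 has the single candidate 9, so r4c5=9.
Step 36. [r2c8∈{9}] r2c8's peers cover all but 9. So r2c8=9.
Step 37. [r7c9∈{8}] r7c9 is down to just 8. So r7c9=8.
Step 38. [r5c2∈{7}] only 7 remains possible at r5c2 ⇒ r5c2=7.
Step 39. [r2c5∈{4}] r2c5's peers cover all but 4, so r2c5=4.
Step 40. [r5c9∈{2}] r5c9 has the single candidate 2. So r5c9=2.
Step 41. [r6c8∈{7}] r6c8 has the single candidate 7, so r6c8=7.

Answer: 5 4 8 9 6 1 2 3 7 / 3 1 7 5 4 2 8 9 6 / 2 6 9 8 7 3 5 1 4 / 1 2 6 7 9 5 4 8 3 / 9 7 5 4 3 8 1 6 2 / 4 8 3 2 1 6 9 7 5 / 7 9 1 6 2 4 3 5 8 / 8 3 2 1 5 7 6 4 9 / 6 5 4 3 8 9 7 2 1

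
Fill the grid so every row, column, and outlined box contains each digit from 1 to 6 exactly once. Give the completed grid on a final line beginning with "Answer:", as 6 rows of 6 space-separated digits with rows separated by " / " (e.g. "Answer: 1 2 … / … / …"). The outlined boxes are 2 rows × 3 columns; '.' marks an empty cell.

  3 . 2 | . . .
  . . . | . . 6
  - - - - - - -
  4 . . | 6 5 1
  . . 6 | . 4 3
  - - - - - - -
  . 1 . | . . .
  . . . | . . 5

Step 1. [r5c6∈{2,4}] col 6 places 2 nowhere but r5c6, so r5c6=2.
Step 2. [r2c3∈{1,4,5}] across col 3, 1 lands solely at r2c3. So r2c3=1.
Step 3. [r2c1∈{5}] nothing but 5 survives at r2c1 ⇒ r2c1=5.
Step 4. [r3c2∈{2,3}] 2 has one home in row 3: r3c2. So r3c2=2.
Step 5. [r6c2∈{3,4,6}] 3 has one home in col 2: r6c2 ⇒ r6c2=3.
Step 6. [r1c6∈{4}] only 4 remains possible at r1c6 ⇒ r1c6=4.
Step 7. [r5c1∈{6}] only 6 remains possible at r5c1, so r5c1=6.
Step 8. [r2c5∈{2,3}] 2 has one home in col 5: r2c5. So r2c5=2.
Step 9. [r6c3∈{4}] r6c3 has the single candidate 4. So r6c3=4.
Step 10. [r1c5∈{1}] r1c5's peers cover all but 1. So r1c5=1.
Step 11. [r2c4∈{3}] r2c4 has the single candidate 3 ⇒ r2c4=3.
Step 12. [r4c1∈{1}] only 1 remains possible at r4c1 ⇒ r4c1=1.
Step 13. [r2c2∈{4}] only 4 remains possible at r2c2. So r2c2=4.
Step 14. [r6c4∈{1}] r6c4's peers cover all but 1. So r6c4=1.
Step 15. [r1c2∈{6}] r1c2 is down to just 6, so r1c2=6.
Step 16. [r3c3∈{3}] r3c3 has the single candidate 3. So r3c3=3.
Step 17. [r6c5∈{6}] only 6 remains possible at r6c5 ⇒ r6c5=6.
Step 18. [r1c4∈{5}] r1c4 has the single candidate 5. So r1c4=5.
Step 19. [r5c3∈{5}] r5c3 has the single candidate 5. So r5c3=5.
Step 20. [r6c1∈{2}] r6c1's peers cover all but 2. So r6c1=2.
Step 21. [r4c4∈{2}] only 2 remains possible at r4c4. So r4c4=2.
Step 22. [r5c4∈{4}] r5c4 has the single candidate 4. So r5c4=4.
Step 23. [r4c2∈{5}] r4c2's peers cover all but 5. So r4c2=5.
Step 24. [r5c5∈{3}] r5c5 is down to just 3, so r5c5=3.

Answer: 3 6 2 5 1 4 / 5 4 1 3 2 6 / 4 2 3 6 5 1 / 1 5 6 2 4 3 / 6 1 5 4 3 2 / 2 3 4 1 6 5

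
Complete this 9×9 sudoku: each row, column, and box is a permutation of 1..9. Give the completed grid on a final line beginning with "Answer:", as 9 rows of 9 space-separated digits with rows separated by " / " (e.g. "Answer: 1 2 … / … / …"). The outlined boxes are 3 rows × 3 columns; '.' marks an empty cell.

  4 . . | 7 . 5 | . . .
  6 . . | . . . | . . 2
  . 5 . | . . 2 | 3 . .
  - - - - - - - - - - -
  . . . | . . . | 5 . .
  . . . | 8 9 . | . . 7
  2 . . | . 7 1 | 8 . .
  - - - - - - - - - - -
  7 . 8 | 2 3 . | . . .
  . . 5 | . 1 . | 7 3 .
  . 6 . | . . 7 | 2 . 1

Step 1. [r8c1∈{9}] only 9 remains possible at r8c1, so r8c1=9.
Step 2. [r2c8∈{1,4,5,7,8,9}] across row 2, 5 lands solely at r2c8 ⇒ r2c8=5.
Step 3. [r3c8∈{1,4,6,7,8,9}] 7 has one home in col 8: r3c8 ⇒ r3c8=7.
Step 4. [r7c2∈{1,4}] 1 has one home in row 7: r7c2. So r7c2=1.
Step 5. [r1c3∈{1,2,3,9}] r1c3 is the only open cell in col 3 admitting 2. So r1c3=2.
Step 6. [r1c2∈{3,8,9}] across row 1, 3 lands solely at r1c2 ⇒ r1c2=3.
Step 7. [r5c2∈{4}] only 4 remains possible at r5c2, so r5c2=4.
Step 8. [r6c2∈{9}] only 9 remains possible at r6c2, so r6c2=9.
Step 9. [r9c3∈{3,4}] 4 has one home in col 3: r9c3, so r9c3=4.
Step 10. [r6c4∈{3,4,5,6}] 5 has one home in row 6: r6c4. So r6c4=5.
Step 11. [r9c4∈{9}] only 9 remains possible at r9c4. So r9c4=9.
Step 12. [r2c6∈{3,4,8,9}] r2c6 is the only open cell in col 6 admitting 9 ⇒ r2c6=9.
Step 13. [r8c6∈{4,6,8}] r8c6 is the only open cell in col 6 admitting 8 ⇒ r8c6=8.
Step 14. [r7c9∈{4,5,6,9}] r7c9 is the only open cell in row 7 admitting 5. So r7c9=5.
Step 15. [r2c4∈{1,3,4}] row 2 places 3 nowhere but r2c4 ⇒ r2c4=3.
Step 16. [r3c4∈{1,4,6}] 1 has one home in col 4: r3c4, so r3c4=1.
Step 17. [r3c1∈{8}] r3c1's peers cover all but 8, so r3c1=8.
Step 18. [r2c3∈{1,7}] across box 1, 1 lands solely at r2c3. So r2c3=1.
Step 19. [r1c9∈{6,8,9}] r1c9 is the only open cell in col 9 admitting 8 ⇒ r1c9=8.
Step 20. [r1c5∈{6}] nothing but 6 survives at r1c5. So r1c5=6.
Step 21. [r3c9∈{4,6,9}] in row 3, 6 fits only at r3c9, so r3c9=6.
Step 22. [r8c9∈{4}] r8c9 has the single candidate 4 ⇒ r8c9=4.
Step 23. [r4c4∈{4,6}] 4 has one home in col 4: r4c4. So r4c4=4.
Step 24. [r4c3∈{3,6,7}] 7 has one home in col 3: r4c3 ⇒ r4c3=7.
Step 25. [r5c8∈{1,2,6}] row 5 places 2 nowhere but r5c8 ⇒ r5c8=2.
Step 26. [r6c9∈{3}] r6c9 is down to just 3 ⇒ r6c9=3.
Step 27. [r5c3∈{3,6}] in col 3, 3 fits only at r5c3 ⇒ r5c3=3.
Step 28. [r5c6∈{6}] r5c6 has the single candidate 6 ⇒ r5c6=6.
Step 29. [r4c8∈{1,6,9}] r4c8 is the only open cell in row 4 admitting 6. So r4c8=6.
Step 30. [r1c8∈{1,9}] in col 8, 1 fits only at r1c8, so r1c8=1.
Step 31. [r5c7∈{1}] r5c7's peers cover all but 1 ⇒ r5c7=1.
Step 32. [r7c8∈{9}] r7c8 is down to just 9, so r7c8=9.
Step 33. [r3c5∈{4}] r3c5 is down to just 4 ⇒ r3c5=4.
Step 34. [r2c2∈{7}] only 7 remains possible at r2c2. So r2c2=7.
Step 35. [r2c5∈{8}] r2c5 is down to just 8. So r2c5=8.
Step 36. [r8c4∈{6}] only 6 remains possible at r8c4 ⇒ r8c4=6.
Step 37. [r3c3∈{9}] r3c3's peers cover all but 9 ⇒ r3c3=9.
Step 38. [r9c1∈{3}] r9c1 is down to just 3. So r9c1=3.
Step 39. [r8c2∈{2}] nothing but 2 survives at r8c2 ⇒ r8c2=2.
Step 40. [r7c6∈{4}] nothing but 4 survives at r7c6 ⇒ r7c6=4.
Step 41. [r1c7∈{9}] r1c7 is down to just 9. So r1c7=9.
Step 42. [r2c7∈{4}] only 4 remains possible at r2c7, so r2c7=4.
Step 43. [r4c2∈{8}] r4c2's peers cover all but 8. So r4c2=8.
Step 44. [r4c5∈{2}] nothing but 2 survives at r4c5 ⇒ r4c5=2.
Step 45. [r6c8∈{4}] r6c8's peers cover all but 4. So r6c8=4.
Step 46. [r5c1∈{5}] only 5 remains possible at r5c1, so r5c1=5.
Step 47. [r4c1∈{1}] r4c1's peers cover all but 1 ⇒ r4c1=1.
Step 48. [r9c8∈{8}] r9c8 is down to just 8. So r9c8=8.
Step 49. [r4c6∈{3}] r4c6's peers cover all but 3. So r4c6=3.
Step 50. [r6c3∈{6}] r6c3's peers cover all but 6 ⇒ r6c3=6.
Step 51. [r9c5∈{5}] r9c5's peers cover all but 5, so r9c5=5.
Step 52. [r7c7∈{6}] nothing but 6 survives at r7c7. So r7c7=6.
Step 53. [r4c9∈{9}] r4c9 is down to just 9, so r4c9=9.

Answer: 4 3 2 7 6 5 9 1 8 / 6 7 1 3 8 9 4 5 2 / 8 5 9 1 4 2 3 7 6 / 1 8 7 4 2 3 5 6 9 / 5 4 3 8 9 6 1 2 7 / 2 9 6 5 7 1 8 4 3 / 7 1 8 2 3 4 6 9 5 / 9 2 5 6 1 8 7 3 4 / 3 6 4 9 5 7 2 8 1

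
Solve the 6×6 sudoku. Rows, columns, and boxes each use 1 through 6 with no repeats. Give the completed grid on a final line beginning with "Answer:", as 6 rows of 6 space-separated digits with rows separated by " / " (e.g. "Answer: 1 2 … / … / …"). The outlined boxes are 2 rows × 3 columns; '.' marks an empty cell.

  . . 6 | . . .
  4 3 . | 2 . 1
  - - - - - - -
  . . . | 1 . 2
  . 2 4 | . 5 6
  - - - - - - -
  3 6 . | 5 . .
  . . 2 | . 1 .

Step 1. [r5c6∈{4}] r5c6's peers cover all but 4. So r5c6=4.
Step 2. [r3c2∈{5}] only 5 remains possible at r3c2 ⇒ r3c2=5.
Step 3. [r4c4∈{3}] r4c4's peers cover all but 3. So r4c4=3.
Step 4. [r1c6∈{3,5}] col 6 places 5 nowhere but r1c6. So r1c6=5.
Step 5. [r3c5∈{4}] r3c5 has the single candidate 4 ⇒ r3c5=4.
Step 6. [r1c2∈{1}] nothing but 1 survives at r1c2 ⇒ r1c2=1.
Step 7. [r4c1∈{1}] only 1 remains possible at r4c1 ⇒ r4c1=1.
Step 8. [r5c5∈{2}] only 2 remains possible at r5c5. So r5c5=2.
Step 9. [r1c5∈{3}] only 3 remains possible at r1c5 ⇒ r1c5=3.
Step 10. [r3c1∈{6}] r3c1 has the single candidate 6. So r3c1=6.
Step 11. [r5c3∈{1}] only 1 remains possible at r5c3, so r5c3=1.
Step 12. [r2c5∈{6}] r2c5 has the single candidate 6. So r2c5=6.
Step 13. [r2c3∈{5}] r2c3 has the single candidate 5. So r2c3=5.
Step 14. [r3c3∈{3}] r3c3 has the single candidate 3 ⇒ r3c3=3.
Step 15. [r6c2∈{4}] r6c2 is down to just 4. So r6c2=4.
Step 16. [r1c1∈{2}] only 2 remains possible at r1c1, so r1c1=2.
Step 17. [r6c1∈{5}] nothing but 5 survives at r6c1 ⇒ r6c1=5.
Step 18. [r6c4∈{6}] r6c4 has the single candidate 6 ⇒ r6c4=6.
Step 19. [r1c4∈{4}] r1c4's peers cover all but 4, so r1c4=4.
Step 20. [r6c6∈{3}] nothing but 3 survives at r6c6 ⇒ r6c6=3.

Answer: 2 1 6 4 3 5 / 4 3 5 2 6 1 / 6 5 3 1 4 2 / 1 2 4 3 5 6 / 3 6 1 5 2 4 / 5 4 2 6 1 3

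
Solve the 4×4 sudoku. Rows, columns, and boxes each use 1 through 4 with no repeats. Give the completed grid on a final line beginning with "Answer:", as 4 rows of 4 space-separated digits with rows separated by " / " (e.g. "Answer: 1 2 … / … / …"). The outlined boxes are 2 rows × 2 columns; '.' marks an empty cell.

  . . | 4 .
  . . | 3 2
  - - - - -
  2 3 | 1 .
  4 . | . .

Step 1. [r2c1∈{1}] only 1 remains possible at r2c1 ⇒ r2c1=1.
Step 2. [r1c2∈{2}] r1c2 has the single candidate 2. So r1c2=2.
Step 3. [r2c2∈{4}] r2c2 is down to just 4, so r2c2=4.
Step 4. [r4c4∈{3}] r4c4's peers cover all but 3 ⇒ r4c4=3.
Step 5. [r3c4∈{4}] r3c4's peers cover all but 4 ⇒ r3c4=4.
Step 6. [r4c3∈{2}] r4c3 has the single candidate 2 ⇒ r4c3=2.
Step 7. [r1c1∈{3}] only 3 remains possible at r1c1, so r1c1=3.
Step 8. [r1c4∈{1}] only 1 remains possible at r1c4, so r1c4=1.
Step 9. [r4c2∈{1}] r4c2's peers cover all but 1, so r4c2=1.

Answer: 3 2 4 1 / 1 4 3 2 / 2 3 1 4 / 4 1 2 3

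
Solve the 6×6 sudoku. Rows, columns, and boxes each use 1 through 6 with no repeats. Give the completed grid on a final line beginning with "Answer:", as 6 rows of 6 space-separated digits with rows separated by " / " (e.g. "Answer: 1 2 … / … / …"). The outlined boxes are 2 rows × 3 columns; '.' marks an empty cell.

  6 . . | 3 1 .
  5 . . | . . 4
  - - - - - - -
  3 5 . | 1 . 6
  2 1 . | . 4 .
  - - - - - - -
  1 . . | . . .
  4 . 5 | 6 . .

Step 1. [r2c4∈{2}] r2c4's peers cover all but 2, so r2c4=2.
Step 2. [r5c5∈{2,3,5}] in col 5, 5 fits only at r5c5. So r5c5=5.
Step 3. [r6c5∈{2,3}] across col 5, 3 lands solely at r6c5, so r6c5=3.
Step 4. [r6c2∈{2}] r6c2's peers cover all but 2. So r6c2=2.
Step 5. [r2c2∈{3}] r2c2's peers cover all but 3. So r2c2=3.
Step 6. [r4c6∈{3,5}] 3 has one home in row 4: r4c6 ⇒ r4c6=3.
Step 7. [r4c3∈{6}] r4c3's peers cover all but 6 ⇒ r4c3=6.
Step 8. [r1c3∈{2,4}] across row 1, 2 lands solely at r1c3. So r1c3=2.
Step 9. [r2c3∈{1}] nothing but 1 survives at r2c3 ⇒ r2c3=1.
Step 10. [r4c4∈{5}] r4c4 is down to just 5. So r4c4=5.
Step 11. [r1c6∈{5}] r1c6's peers cover all but 5, so r1c6=5.
Step 12. [r3c3∈{4}] r3c3 is down to just 4 ⇒ r3c3=4.
Step 13. [r2c5∈{6}] r2c5 is down to just 6, so r2c5=6.
Step 14. [r5c4∈{4}] nothing but 4 survives at r5c4. So r5c4=4.
Step 15. [r6c6∈{1}] r6c6 has the single candidate 1. So r6c6=1.
Step 16. [r5c3∈{3}] nothing but 3 survives at r5c3 ⇒ r5c3=3.
Step 17. [r5c2∈{6}] only 6 remains possible at r5c2. So r5c2=6.
Step 18. [r3c5∈{2}] r3c5 has the single candidate 2, so r3c5=2.
Step 19. [r5c6∈{2}] r5c6 is down to just 2, so r5c6=2.
Step 20. [r1c2∈{4}] r1c2 is down to just 4. So r1c2=4.

Answer: 6 4 2 3 1 5 / 5 3 1 2 6 4 / 3 5 4 1 2 6 / 2 1 6 5 4 3 / 1 6 3 4 5 2 / 4 2 5 6 3 1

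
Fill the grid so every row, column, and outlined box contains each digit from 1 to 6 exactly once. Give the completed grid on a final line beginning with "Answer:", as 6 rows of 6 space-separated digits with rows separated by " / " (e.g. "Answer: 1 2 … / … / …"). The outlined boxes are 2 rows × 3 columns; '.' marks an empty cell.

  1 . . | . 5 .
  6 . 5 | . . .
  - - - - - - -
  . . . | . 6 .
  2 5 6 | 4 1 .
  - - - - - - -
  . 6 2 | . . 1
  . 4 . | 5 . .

Step 1. [r5c4∈{3}] r5c4 is down to just 3, so r5c4=3.
Step 2. [r2c5∈{2,3,4}] 3 has one home in col 5: r2c5. So r2c5=3.
Step 3. [r2c2∈{2}] r2c2's peers cover all but 2 ⇒ r2c2=2.
Step 4. [r1c3∈{3,4}] 4 has one home in box 1: r1c3, so r1c3=4.
Step 5. [r3c4∈{2}] only 2 remains possible at r3c4. So r3c4=2.
Step 6. [r1c6∈{2,6}] across row 1, 2 lands solely at r1c6, so r1c6=2.
Step 7. [r6c1∈{3}] r6c1 has the single candidate 3 ⇒ r6c1=3.
Step 8. [r3c3∈{1,3}] across col 3, 3 lands solely at r3c3 ⇒ r3c3=3.
Step 9. [r3c2∈{1}] r3c2 has the single candidate 1 ⇒ r3c2=1.
Step 10. [r2c6∈{4}] only 4 remains possible at r2c6 ⇒ r2c6=4.
Step 11. [r4c6∈{3}] r4c6 has the single candidate 3, so r4c6=3.
Step 12. [r5c5∈{4}] only 4 remains possible at r5c5 ⇒ r5c5=4.
Step 13. [r1c4∈{6}] r1c4's peers cover all but 6, so r1c4=6.
Step 14. [r6c3∈{1}] nothing but 1 survives at r6c3 ⇒ r6c3=1.
Step 15. [r6c5∈{2}] nothing but 2 survives at r6c5 ⇒ r6c5=2.
Step 16. [r1c2∈{3}] r1c2's peers cover all but 3 ⇒ r1c2=3.
Step 17. [r3c6∈{5}] r3c6 has the single candidate 5 ⇒ r3c6=5.
Step 18. [r6c6∈{6}] r6c6 is down to just 6, so r6c6=6.
Step 19. [r5c1∈{5}] r5c1 is down to just 5 ⇒ r5c1=5.
Step 20. [r3c1∈{4}] only 4 remains possible at r3c1, so r3c1=4.
Step 21. [r2c4∈{1}] r2c4 has the single candidate 1. So r2c4=1.

Answer: 1 3 4 6 5 2 / 6 2 5 1 3 4 / 4 1 3 2 6 5 / 2 5 6 4 1 3 / 5 6 2 3 4 1 / 3 4 1 5 2 6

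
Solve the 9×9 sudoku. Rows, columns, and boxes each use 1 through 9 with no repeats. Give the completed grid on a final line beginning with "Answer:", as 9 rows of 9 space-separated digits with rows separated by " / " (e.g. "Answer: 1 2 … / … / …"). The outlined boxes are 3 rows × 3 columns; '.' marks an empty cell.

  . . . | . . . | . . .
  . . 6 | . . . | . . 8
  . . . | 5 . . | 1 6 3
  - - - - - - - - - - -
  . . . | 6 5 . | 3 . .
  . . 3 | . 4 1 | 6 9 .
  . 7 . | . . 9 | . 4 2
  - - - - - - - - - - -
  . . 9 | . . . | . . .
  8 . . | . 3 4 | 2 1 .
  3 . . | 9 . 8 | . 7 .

Step 1. [r7c6∈{2,5,6,7}] across col 6, 5 lands solely at r7c6. So r7c6=5.
Step 2. [r8c4∈{7}] nothing but 7 survives at r8c4. So r8c4=7.
Step 3. [r7c1∈{1,2,4,6,7}] 7 has one home in row 7: r7c1. So r7c1=7.
Step 4. [r6c5∈{8}] only 8 remains possible at r6c5. So r6c5=8.
Step 5. [r5c4∈{2}] nothing but 2 survives at r5c4. So r5c4=2.
Step 6. [r6c7∈{5}] only 5 remains possible at r6c7, so r6c7=5.
Step 7. [r9c7∈{4}] r9c7 is down to just 4, so r9c7=4.
Step 8. [r7c2∈{1,2,4,6}] in row 7, 4 fits only at r7c2 ⇒ r7c2=4.
Step 9. [r6c3∈{1}] r6c3's peers cover all but 1 ⇒ r6c3=1.
Step 10. [r7c5∈{1,2,6}] 2 has one home in row 7: r7c5, so r7c5=2.
Step 11. [r9c2∈{1,2,5,6}] in box 7, 1 fits only at r9c2. So r9c2=1.
Step 12. [r1c9∈{4,5,7,9}] 4 has one home in col 9: r1c9. So r1c9=4.
Step 13. [r5c2∈{5,8}] across row 5, 8 lands solely at r5c2, so r5c2=8.
Step 14. [r4c6∈{7}] nothing but 7 survives at r4c6. So r4c6=7.
Step 15. [r3c6∈{2}] r3c6 has the single candidate 2 ⇒ r3c6=2.
Step 16. [r3c2∈{9}] only 9 remains possible at r3c2 ⇒ r3c2=9.
Step 17. [r8c3∈{5}] only 5 remains possible at r8c3, so r8c3=5.
Step 18. [r2c6∈{3}] r2c6's peers cover all but 3 ⇒ r2c6=3.
Step 19. [r4c2∈{2}] r4c2 has the single candidate 2, so r4c2=2.
Step 20. [r2c2∈{5}] r2c2 has the single candidate 5, so r2c2=5.
Step 21. [r3c3∈{4,7,8}] across row 3, 8 lands solely at r3c3 ⇒ r3c3=8.
Step 22. [r1c3∈{2,7}] in col 3, 7 fits only at r1c3, so r1c3=7.
Step 23. [r1c7∈{9}] nothing but 9 survives at r1c7 ⇒ r1c7=9.
Step 24. [r9c5∈{6}] r9c5's peers cover all but 6 ⇒ r9c5=6.
Step 25. [r1c5∈{1}] r1c5's peers cover all but 1, so r1c5=1.
Step 26. [r2c1∈{1,2,4}] 1 has one home in row 2: r2c1, so r2c1=1.
Step 27. [r1c1∈{2}] only 2 remains possible at r1c1. So r1c1=2.
Step 28. [r8c9∈{6,9}] r8c9 is the only open cell in row 8 admitting 9 ⇒ r8c9=9.
Step 29. [r4c1∈{4,9}] in row 4, 9 fits only at r4c1, so r4c1=9.
Step 30. [r4c8∈{8}] r4c8's peers cover all but 8. So r4c8=8.
Step 31. [r2c5∈{7,9}] r2c5 is the only open cell in row 2 admitting 9 ⇒ r2c5=9.
Step 32. [r1c2∈{3}] r1c2 has the single candidate 3 ⇒ r1c2=3.
Step 33. [r8c2∈{6}] only 6 remains possible at r8c2, so r8c2=6.
Step 34. [r2c8∈{2}] r2c8 is down to just 2 ⇒ r2c8=2.
Step 35. [r4c9∈{1}] r4c9 has the single candidate 1. So r4c9=1.
Step 36. [r3c5∈{7}] r3c5's peers cover all but 7. So r3c5=7.
Step 37. [r1c8∈{5}] nothing but 5 survives at r1c8. So r1c8=5.
Step 38. [r7c4∈{1}] nothing but 1 survives at r7c4 ⇒ r7c4=1.
Step 39. [r1c4∈{8}] nothing but 8 survives at r1c4. So r1c4=8.
Step 40. [r7c9∈{6}] only 6 remains possible at r7c9, so r7c9=6.
Step 41. [r6c1∈{6}] r6c1 is down to just 6, so r6c1=6.
Step 42. [r4c3∈{4}] r4c3 is down to just 4 ⇒ r4c3=4.
Step 43. [r1c6∈{6}] nothing but 6 survives at r1c6. So r1c6=6.
Step 44. [r3c1∈{4}] nothing but 4 survives at r3c1. So r3c1=4.
Step 45. [r2c7∈{7}] only 7 remains possible at r2c7. So r2c7=7.
Step 46. [r9c3∈{2}] r9c3's peers cover all but 2, so r9c3=2.
Step 47. [r5c1∈{5}] nothing but 5 survives at r5c1. So r5c1=5.
Step 48. [r7c8∈{3}] r7c8 is down to just 3, so r7c8=3.
Step 49. [r9c9∈{5}] r9c9 is down to just 5. So r9c9=5.
Step 50. [r5c9∈{7}] r5c9's peers cover all but 7 ⇒ r5c9=7.
Step 51. [r6c4∈{3}] r6c4's peers cover all but 3 ⇒ r6c4=3.
Step 52. [r2c4∈{4}] r2c4 is down to just 4 ⇒ r2c4=4.
Step 53. [r7c7∈{8}] nothing but 8 survives at r7c7 ⇒ r7c7=8.

Answer: 2 3 7 8 1 6 9 5 4 / 1 5 6 4 9 3 7 2 8 / 4 9 8 5 7 2 1 6 3 / 9 2 4 6 5 7 3 8 1 / 5 8 3 2 4 1 6 9 7 / 6 7 1 3 8 9 5 4 2 / 7 4 9 1 2 5 8 3 6 / 8 6 5 7 3 4 2 1 9 / 3 1 2 9 6 8 4 7 5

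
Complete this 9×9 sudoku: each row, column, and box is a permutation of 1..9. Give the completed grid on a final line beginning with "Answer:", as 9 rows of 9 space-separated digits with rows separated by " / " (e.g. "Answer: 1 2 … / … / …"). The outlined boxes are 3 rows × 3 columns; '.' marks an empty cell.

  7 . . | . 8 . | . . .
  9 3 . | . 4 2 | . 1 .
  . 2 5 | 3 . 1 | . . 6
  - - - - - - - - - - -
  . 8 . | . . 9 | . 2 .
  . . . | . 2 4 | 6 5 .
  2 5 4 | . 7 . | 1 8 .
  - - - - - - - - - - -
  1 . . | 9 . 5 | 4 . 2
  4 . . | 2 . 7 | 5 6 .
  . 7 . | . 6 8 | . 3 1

Step 1. [r1c6∈{6}] only 6 remains possible at r1c6, so r1c6=6.
Step 2. [r3c8∈{4,7,9}] r3c8 is the only open cell in row 3 admitting 4. So r3c8=4.
Step 3. [r3c7∈{7,8,9}] 7 has one home in row 3: r3c7 ⇒ r3c7=7.
Step 4. [r4c7∈{3}] r4c7's peers cover all but 3 ⇒ r4c7=3.
Step 5. [r8c2∈{9}] r8c2 has the single candidate 9, so r8c2=9.
Step 6. [r7c3∈{3,6,8}] across row 7, 8 lands solely at r7c3 ⇒ r7c3=8.
Step 7. [r5c3∈{1,3,7,9}] col 3 places 9 nowhere but r5c3 ⇒ r5c3=9.
Step 8. [r4c3∈{1,6,7}] col 3 places 7 nowhere but r4c3 ⇒ r4c3=7.
Step 9. [r1c4∈{5}] nothing but 5 survives at r1c4. So r1c4=5.
Step 10. [r1c8∈{9}] r1c8 is down to just 9 ⇒ r1c8=9.
Step 11. [r5c2∈{1}] nothing but 1 survives at r5c2. So r5c2=1.
Step 12. [r4c4∈{1,6}] col 4 places 1 nowhere but r4c4, so r4c4=1.
Step 13. [r2c7∈{8}] only 8 remains possible at r2c7 ⇒ r2c7=8.
Step 14. [r8c3∈{3}] only 3 remains possible at r8c3, so r8c3=3.
Step 15. [r4c9∈{4}] r4c9's peers cover all but 4 ⇒ r4c9=4.
Step 16. [r8c9∈{8}] r8c9's peers cover all but 8. So r8c9=8.
Step 17. [r7c8∈{7}] only 7 remains possible at r7c8. So r7c8=7.
Step 18. [r3c5∈{9}] only 9 remains possible at r3c5 ⇒ r3c5=9.
Step 19. [r5c1∈{3}] r5c1 is down to just 3 ⇒ r5c1=3.
Step 20. [r1c2∈{4}] r1c2's peers cover all but 4 ⇒ r1c2=4.
Step 21. [r4c5∈{5}] r4c5 has the single candidate 5, so r4c5=5.
Step 22. [r1c3∈{1}] nothing but 1 survives at r1c3 ⇒ r1c3=1.
Step 23. [r6c6∈{3}] nothing but 3 survives at r6c6 ⇒ r6c6=3.
Step 24. [r6c4∈{6}] r6c4 has the single candidate 6, so r6c4=6.
Step 25. [r8c5∈{1}] r8c5's peers cover all but 1, so r8c5=1.
Step 26. [r5c4∈{8}] r5c4's peers cover all but 8, so r5c4=8.
Step 27. [r9c7∈{9}] r9c7 has the single candidate 9, so r9c7=9.
Step 28. [r6c9∈{9}] r6c9's peers cover all but 9. So r6c9=9.
Step 29. [r2c4∈{7}] nothing but 7 survives at r2c4 ⇒ r2c4=7.
Step 30. [r4c1∈{6}] r4c1 is down to just 6 ⇒ r4c1=6.
Step 31. [r2c3∈{6}] r2c3's peers cover all but 6 ⇒ r2c3=6.
Step 32. [r9c4∈{4}] only 4 remains possible at r9c4. So r9c4=4.
Step 33. [r9c1∈{5}] r9c1's peers cover all but 5. So r9c1=5.
Step 34. [r1c9∈{3}] only 3 remains possible at r1c9 ⇒ r1c9=3.
Step 35. [r9c3∈{2}] r9c3 is down to just 2. So r9c3=2.
Step 36. [r2c9∈{5}] nothing but 5 survives at r2c9. So r2c9=5.
Step 37. [r3c1∈{8}] r3c1 is down to just 8 ⇒ r3c1=8.
Step 38. [r7c5∈{3}] r7c5 is down to just 3 ⇒ r7c5=3.
Step 39. [r5c9∈{7}] r5c9's peers cover all but 7 ⇒ r5c9=7.
Step 40. [r1c7∈{2}] nothing but 2 survives at r1c7, so r1c7=2.
Step 41. [r7c2∈{6}] nothing but 6 survives at r7c2, so r7c2=6.

Answer: 7 4 1 5 8 6 2 9 3 / 9 3 6 7 4 2 8 1 5 / 8 2 5 3 9 1 7 4 6 / 6 8 7 1 5 9 3 2 4 / 3 1 9 8 2 4 6 5 7 / 2 5 4 6 7 3 1 8 9 / 1 6 8 9 3 5 4 7 2 / 4 9 3 2 1 7 5 6 8 / 5 7 2 4 6 8 9 3 1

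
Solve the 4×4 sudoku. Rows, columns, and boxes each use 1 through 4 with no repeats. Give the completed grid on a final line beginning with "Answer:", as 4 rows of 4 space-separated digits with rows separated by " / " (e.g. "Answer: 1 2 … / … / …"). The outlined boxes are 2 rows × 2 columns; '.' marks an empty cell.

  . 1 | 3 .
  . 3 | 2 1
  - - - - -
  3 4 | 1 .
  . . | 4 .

Step 1. [r1c1∈{2,4}] row 1 places 2 nowhere but r1c1, so r1c1=2.
Step 2. [r3c4∈{2}] r3c4 is down to just 2, so r3c4=2.
Step 3. [r2c1∈{4}] r2c1's peers cover all but 4 ⇒ r2c1=4.
Step 4. [r4c1∈{1}] r4c1 is down to just 1. So r4c1=1.
Step 5. [r4c4∈{3}] r4c4's peers cover all but 3. So r4c4=3.
Step 6. [r4c2∈{2}] nothing but 2 survives at r4c2. So r4c2=2.
Step 7. [r1c4∈{4}] only 4 remains possible at r1c4 ⇒ r1c4=4.

Answer: 2 1 3 4 / 4 3 2 1 / 3 4 1 2 / 1 2 4 3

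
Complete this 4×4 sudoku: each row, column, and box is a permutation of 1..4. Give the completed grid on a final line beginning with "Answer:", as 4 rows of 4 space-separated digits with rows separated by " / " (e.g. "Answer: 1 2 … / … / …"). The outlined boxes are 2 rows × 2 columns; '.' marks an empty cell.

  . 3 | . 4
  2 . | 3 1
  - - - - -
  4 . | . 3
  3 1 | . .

Step 1. [r1c3∈{2}] only 2 remains possible at r1c3. So r1c3=2.
Step 2. [r4c4∈{2}] r4c4 has the single candidate 2, so r4c4=2.
Step 3. [r4c3∈{4}] r4c3 has the single candidate 4, so r4c3=4.
Step 4. [r3c3∈{1}] r3c3 is down to just 1. So r3c3=1.
Step 5. [r2c2∈{4}] nothing but 4 survives at r2c2. So r2c2=4.
Step 6. [r1c1∈{1}] r1c1 is down to just 1. So r1c1=1.
Step 7. [r3c2∈{2}] only 2 remains possible at r3c2 ⇒ r3c2=2.

Answer: 1 3 2 4 / 2 4 3 1 / 4 2 1 3 / 3 1 4 2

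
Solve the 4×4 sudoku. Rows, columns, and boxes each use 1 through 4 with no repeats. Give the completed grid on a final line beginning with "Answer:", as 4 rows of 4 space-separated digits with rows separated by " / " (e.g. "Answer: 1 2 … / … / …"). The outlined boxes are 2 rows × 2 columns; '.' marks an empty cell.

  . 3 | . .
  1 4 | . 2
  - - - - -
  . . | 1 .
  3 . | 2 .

Step 1. [r3c1∈{2,4}] 4 has one home in col 1: r3c1 ⇒ r3c1=4.
Step 2. [r4c4∈{4}] r4c4's peers cover all but 4, so r4c4=4.
Step 3. [r1c4∈{1}] nothing but 1 survives at r1c4, so r1c4=1.
Step 4. [r1c3∈{4}] r1c3's peers cover all but 4, so r1c3=4.
Step 5. [r4c2∈{1}] r4c2 has the single candidate 1, so r4c2=1.
Step 6. [r1c1∈{2}] r1c1 has the single candidate 2, so r1c1=2.
Step 7. [r2c3∈{3}] r2c3's peers cover all but 3. So r2c3=3.
Step 8. [r3c2∈{2}] r3c2 has the single candidate 2. So r3c2=2.
Step 9. [r3c4∈{3}] nothing but 3 survives at r3c4, so r3c4=3.

Answer: 2 3 4 1 / 1 4 3 2 / 4 2 1 3 / 3 1 2 4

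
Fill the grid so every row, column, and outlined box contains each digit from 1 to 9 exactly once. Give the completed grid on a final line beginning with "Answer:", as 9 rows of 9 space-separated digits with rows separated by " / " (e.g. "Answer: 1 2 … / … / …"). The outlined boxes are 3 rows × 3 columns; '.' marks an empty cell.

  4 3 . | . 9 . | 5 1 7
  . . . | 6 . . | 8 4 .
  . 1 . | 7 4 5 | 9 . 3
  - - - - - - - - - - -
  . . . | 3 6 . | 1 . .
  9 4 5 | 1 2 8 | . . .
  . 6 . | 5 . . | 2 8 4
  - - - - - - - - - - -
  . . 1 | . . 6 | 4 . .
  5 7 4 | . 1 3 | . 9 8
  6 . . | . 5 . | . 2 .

Step 1. [r7c5∈{7,8}] r7c5 is the only open cell in col 5 admitting 8 ⇒ r7c5=8.
Step 2. [r9c6∈{4,7,9}] box 8 places 7 nowhere but r9c6. So r9c6=7.
Step 3. [r2c9∈{2}] r2c9's peers cover all but 2. So r2c9=2.
Step 4. [r7c8∈{3,5,7}] across row 7, 7 lands solely at r7c8, so r7c8=7.
Step 5. [r7c1∈{2,3}] 3 has one home in row 7: r7c1 ⇒ r7c1=3.
Step 6. [r2c1∈{7}] r2c1 has the single candidate 7, so r2c1=7.
Step 7. [r4c3∈{2,7,8}] across row 4, 7 lands solely at r4c3 ⇒ r4c3=7.
Step 8. [r1c3∈{2,6,8}] across row 1, 6 lands solely at r1c3 ⇒ r1c3=6.
Step 9. [r7c2∈{2,9}] 2 has one home in box 7: r7c2 ⇒ r7c2=2.
Step 10. [r2c3∈{9}] r2c3 is down to just 9, so r2c3=9.
Step 11. [r4c2∈{8}] r4c2's peers cover all but 8, so r4c2=8.
Step 12. [r5c9∈{6}] nothing but 6 survives at r5c9 ⇒ r5c9=6.
Step 13. [r3c3∈{2,8}] in col 3, 2 fits only at r3c3. So r3c3=2.
Step 14. [r4c9∈{5,9}] across col 9, 9 lands solely at r4c9, so r4c9=9.
Step 15. [r9c7∈{3}] r9c7 is down to just 3, so r9c7=3.
Step 16. [r9c4∈{4,9}] r9c4 is the only open cell in row 9 admitting 4, so r9c4=4.
Step 17. [r1c6∈{2}] nothing but 2 survives at r1c6. So r1c6=2.
Step 18. [r7c9∈{5}] r7c9 has the single candidate 5, so r7c9=5.
Step 19. [r6c1∈{1}] r6c1's peers cover all but 1. So r6c1=1.
Step 20. [r5c8∈{3}] r5c8 is down to just 3 ⇒ r5c8=3.
Step 21. [r6c6∈{9}] r6c6 is down to just 9 ⇒ r6c6=9.
Step 22. [r6c3∈{3}] only 3 remains possible at r6c3 ⇒ r6c3=3.
Step 23. [r8c7∈{6}] only 6 remains possible at r8c7, so r8c7=6.
Step 24. [r2c5∈{3}] r2c5 is down to just 3 ⇒ r2c5=3.
Step 25. [r5c7∈{7}] nothing but 7 survives at r5c7, so r5c7=7.
Step 26. [r9c3∈{8}] r9c3 is down to just 8. So r9c3=8.
Step 27. [r7c4∈{9}] r7c4 has the single candidate 9, so r7c4=9.
Step 28. [r9c2∈{9}] r9c2's peers cover all but 9, so r9c2=9.
Step 29. [r2c6∈{1}] r2c6's peers cover all but 1 ⇒ r2c6=1.
Step 30. [r4c8∈{5}] r4c8's peers cover all but 5, so r4c8=5.
Step 31. [r6c5∈{7}] only 7 remains possible at r6c5 ⇒ r6c5=7.
Step 32. [r2c2∈{5}] only 5 remains possible at r2c2, so r2c2=5.
Step 33. [r3c1∈{8}] r3c1 has the single candidate 8, so r3c1=8.
Step 34. [r9c9∈{1}] r9c9 is down to just 1. So r9c9=1.
Step 35. [r1c4∈{8}] only 8 remains possible at r1c4, so r1c4=8.
Step 36. [r4c6∈{4}] r4c6 is down to just 4, so r4c6=4.
Step 37. [r3c8∈{6}] r3c8 is down to just 6, so r3c8=6.
Step 38. [r4c1∈{2}] r4c1's peers cover all but 2, so r4c1=2.
Step 39. [r8c4∈{2}] r8c4 has the single candidate 2, so r8c4=2.

Answer: 4 3 6 8 9 2 5 1 7 / 7 5 9 6 3 1 8 4 2 / 8 1 2 7 4 5 9 6 3 / 2 8 7 3 6 4 1 5 9 / 9 4 5 1 2 8 7 3 6 / 1 6 3 5 7 9 2 8 4 / 3 2 1 9 8 6 4 7 5 / 5 7 4 2 1 3 6 9 8 / 6 9 8 4 5 7 3 2 1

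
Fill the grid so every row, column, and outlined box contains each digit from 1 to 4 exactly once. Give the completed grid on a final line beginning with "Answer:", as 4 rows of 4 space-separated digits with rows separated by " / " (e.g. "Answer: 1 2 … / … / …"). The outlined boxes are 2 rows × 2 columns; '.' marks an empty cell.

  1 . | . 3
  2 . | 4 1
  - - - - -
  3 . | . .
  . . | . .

Step 1. [r4c1∈{4}] r4c1 is down to just 4 ⇒ r4c1=4.
Step 2. [r4c4∈{2}] r4c4 has the single candidate 2 ⇒ r4c4=2.
Step 3. [r4c2∈{1}] r4c2 has the single candidate 1, so r4c2=1.
Step 4. [r1c3∈{2}] only 2 remains possible at r1c3. So r1c3=2.
Step 5. [r3c3∈{1}] only 1 remains possible at r3c3 ⇒ r3c3=1.
Step 6. [r3c4∈{4}] r3c4 is down to just 4, so r3c4=4.
Step 7. [r4c3∈{3}] r4c3 has the single candidate 3. So r4c3=3.
Step 8. [r2c2∈{3}] only 3 remains possible at r2c2 ⇒ r2c2=3.
Step 9. [r3c2∈{2}] nothing but 2 survives at r3c2. So r3c2=2.
Step 10. [r1c2∈{4}] only 4 remains possible at r1c2 ⇒ r1c2=4.

Answer: 1 4 2 3 / 2 3 4 1 / 3 2 1 4 / 4 1 3 2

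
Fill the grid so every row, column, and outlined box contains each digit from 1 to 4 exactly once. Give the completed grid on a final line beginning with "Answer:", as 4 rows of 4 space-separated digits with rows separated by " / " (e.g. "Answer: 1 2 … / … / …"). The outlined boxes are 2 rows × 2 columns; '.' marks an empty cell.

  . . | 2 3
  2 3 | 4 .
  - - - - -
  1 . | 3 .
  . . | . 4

Step 1. [r3c2∈{2,4}] across row 3, 4 lands solely at r3c2. So r3c2=4.
Step 2. [r3c4∈{2}] r3c4's peers cover all but 2 ⇒ r3c4=2.
Step 3. [r4c2∈{2}] nothing but 2 survives at r4c2, so r4c2=2.
Step 4. [r1c2∈{1}] r1c2's peers cover all but 1 ⇒ r1c2=1.
Step 5. [r4c1∈{3}] r4c1 has the single candidate 3, so r4c1=3.
Step 6. [r1c1∈{4}] nothing but 4 survives at r1c1 ⇒ r1c1=4.
Step 7. [r2c4∈{1}] only 1 remains possible at r2c4, so r2c4=1.
Step 8. [r4c3∈{1}] r4c3's peers cover all but 1. So r4c3=1.

Answer: 4 1 2 3 / 2 3 4 1 / 1 4 3 2 / 3 2 1 4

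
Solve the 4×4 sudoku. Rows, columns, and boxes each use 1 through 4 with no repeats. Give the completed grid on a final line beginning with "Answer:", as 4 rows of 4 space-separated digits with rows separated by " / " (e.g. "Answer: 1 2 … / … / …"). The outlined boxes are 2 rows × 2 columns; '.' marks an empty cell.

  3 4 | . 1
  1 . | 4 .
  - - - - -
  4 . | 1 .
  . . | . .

Step 1. [r4c1∈{2}] r4c1 is down to just 2, so r4c1=2.
Step 2. [r2c4∈{2,3}] 3 has one home in row 2: r2c4, so r2c4=3.
Step 3. [r4c3∈{3}] only 3 remains possible at r4c3. So r4c3=3.
Step 4. [r3c4∈{2}] only 2 remains possible at r3c4. So r3c4=2.
Step 5. [r1c3∈{2}] only 2 remains possible at r1c3. So r1c3=2.
Step 6. [r2c2∈{2}] nothing but 2 survives at r2c2. So r2c2=2.
Step 7. [r3c2∈{3}] r3c2 is down to just 3, so r3c2=3.
Step 8. [r4c2∈{1}] only 1 remains possible at r4c2. So r4c2=1.
Step 9. [r4c4∈{4}] only 4 remains possible at r4c4, so r4c4=4.

Answer: 3 4 2 1 / 1 2 4 3 / 4 3 1 2 / 2 1 3 4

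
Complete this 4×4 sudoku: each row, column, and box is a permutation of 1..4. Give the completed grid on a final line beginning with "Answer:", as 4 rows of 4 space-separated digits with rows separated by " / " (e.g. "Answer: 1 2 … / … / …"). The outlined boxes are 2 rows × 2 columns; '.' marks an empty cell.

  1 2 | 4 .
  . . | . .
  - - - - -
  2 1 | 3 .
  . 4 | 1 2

Step 1. [r2c2∈{3}] r2c2 is down to just 3 ⇒ r2c2=3.
Step 2. [r2c4∈{1}] r2c4 is down to just 1. So r2c4=1.
Step 3. [r4c1∈{3}] r4c1's peers cover all but 3 ⇒ r4c1=3.
Step 4. [r2c3∈{2}] r2c3's peers cover all but 2. So r2c3=2.
Step 5. [r1c4∈{3}] nothing but 3 survives at r1c4, so r1c4=3.
Step 6. [r2c1∈{4}] nothing but 4 survives at r2c1 ⇒ r2c1=4.
Step 7. [r3c4∈{4}] r3c4's peers cover all but 4. So r3c4=4.

Answer: 1 2 4 3 / 4 3 2 1 / 2 1 3 4 / 3 4 1 2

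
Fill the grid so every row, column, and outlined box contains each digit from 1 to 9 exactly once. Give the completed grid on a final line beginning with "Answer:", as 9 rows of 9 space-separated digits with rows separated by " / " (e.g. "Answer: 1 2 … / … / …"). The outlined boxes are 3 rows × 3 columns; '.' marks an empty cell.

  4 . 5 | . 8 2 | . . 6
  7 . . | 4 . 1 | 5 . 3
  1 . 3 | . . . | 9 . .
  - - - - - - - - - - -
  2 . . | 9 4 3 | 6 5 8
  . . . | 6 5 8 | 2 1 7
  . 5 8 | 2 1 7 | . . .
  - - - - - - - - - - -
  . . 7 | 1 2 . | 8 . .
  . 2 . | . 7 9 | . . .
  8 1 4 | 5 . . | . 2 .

Step 1. [r8c3∈{6}] r8c3 is down to just 6 ⇒ r8c3=6.
Step 2. [r7c8∈{3,4,6,9}] r7c8 is the only open cell in col 8 admitting 6. So r7c8=6.
Step 3. [r5c3∈{9}] nothing but 9 survives at r5c3 ⇒ r5c3=9.
Step 4. [r5c1∈{3}] r5c1's peers cover all but 3. So r5c1=3.
Step 5. [r3c5∈{6}] nothing but 6 survives at r3c5, so r3c5=6.
Step 6. [r7c1∈{5,9}] r7c1 is the only open cell in col 1 admitting 9 ⇒ r7c1=9.
Step 7. [r8c9∈{1,4,5}] across col 9, 1 lands solely at r8c9, so r8c9=1.
Step 8. [r6c8∈{3,4,9}] 9 has one home in col 8: r6c8, so r6c8=9.
Step 9. [r8c8∈{3,4}] in col 8, 3 fits only at r8c8 ⇒ r8c8=3.
Step 10. [r3c8∈{4,7,8}] in col 8, 4 fits only at r3c8 ⇒ r3c8=4.
Step 11. [r2c2∈{6,8,9}] 6 has one home in row 2: r2c2, so r2c2=6.
Step 12. [r6c9∈{4}] r6c9's peers cover all but 4. So r6c9=4.
Step 13. [r1c8∈{7}] r1c8's peers cover all but 7, so r1c8=7.
Step 14. [r1c7∈{1}] nothing but 1 survives at r1c7. So r1c7=1.
Step 15. [r8c1∈{5}] only 5 remains possible at r8c1, so r8c1=5.
Step 16. [r9c6∈{6}] r9c6 is down to just 6. So r9c6=6.
Step 17. [r3c9∈{2}] only 2 remains possible at r3c9 ⇒ r3c9=2.
Step 18. [r3c2∈{8}] nothing but 8 survives at r3c2 ⇒ r3c2=8.
Step 19. [r9c5∈{3}] r9c5 has the single candidate 3, so r9c5=3.
Step 20. [r2c8∈{8}] nothing but 8 survives at r2c8. So r2c8=8.
Step 21. [r4c2∈{7}] r4c2's peers cover all but 7. So r4c2=7.
Step 22. [r9c9∈{9}] r9c9 is down to just 9. So r9c9=9.
Step 23. [r8c7∈{4}] r8c7's peers cover all but 4, so r8c7=4.
Step 24. [r3c6∈{5}] r3c6 is down to just 5. So r3c6=5.
Step 25. [r2c3∈{2}] r2c3 has the single candidate 2 ⇒ r2c3=2.
Step 26. [r1c4∈{3}] nothing but 3 survives at r1c4 ⇒ r1c4=3.
Step 27. [r7c6∈{4}] nothing but 4 survives at r7c6 ⇒ r7c6=4.
Step 28. [r6c7∈{3}] nothing but 3 survives at r6c7 ⇒ r6c7=3.
Step 29. [r6c1∈{6}] r6c1 has the single candidate 6. So r6c1=6.
Step 30. [r4c3∈{1}] r4c3's peers cover all but 1, so r4c3=1.
Step 31. [r7c9∈{5}] r7c9 is down to just 5, so r7c9=5.
Step 32. [r7c2∈{3}] only 3 remains possible at r7c2. So r7c2=3.
Step 33. [r9c7∈{7}] nothing but 7 survives at r9c7. So r9c7=7.
Step 34. [r3c4∈{7}] r3c4 is down to just 7 ⇒ r3c4=7.
Step 35. [r2c5∈{9}] only 9 remains possible at r2c5. So r2c5=9.
Step 36. [r8c4∈{8}] r8c4 has the single candidate 8 ⇒ r8c4=8.
Step 37. [r5c2∈{4}] r5c2's peers cover all but 4. So r5c2=4.
Step 38. [r1c2∈{9}] only 9 remains possible at r1c2. So r1c2=9.

Answer: 4 9 5 3 8 2 1 7 6 / 7 6 2 4 9 1 5 8 3 / 1 8 3 7 6 5 9 4 2 / 2 7 1 9 4 3 6 5 8 / 3 4 9 6 5 8 2 1 7 / 6 5 8 2 1 7 3 9 4 / 9 3 7 1 2 4 8 6 5 / 5 2 6 8 7 9 4 3 1 / 8 1 4 5 3 6 7 2 9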